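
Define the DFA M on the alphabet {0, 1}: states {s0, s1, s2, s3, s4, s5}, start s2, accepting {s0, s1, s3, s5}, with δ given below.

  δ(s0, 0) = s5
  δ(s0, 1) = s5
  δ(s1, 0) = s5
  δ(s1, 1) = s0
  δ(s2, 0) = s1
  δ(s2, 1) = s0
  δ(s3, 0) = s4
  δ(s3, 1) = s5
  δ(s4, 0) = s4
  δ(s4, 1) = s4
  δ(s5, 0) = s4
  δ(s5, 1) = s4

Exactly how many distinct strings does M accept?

8

The useful subgraph on states {s0, s1, s2, s5} is acyclic, so L(M) is finite; the longest accepting path visits 4 useful states, giving maximum string length 3.
Counting accepting paths from s2 by length: 2 of length 1, 4 of length 2, 2 of length 3. Total 8.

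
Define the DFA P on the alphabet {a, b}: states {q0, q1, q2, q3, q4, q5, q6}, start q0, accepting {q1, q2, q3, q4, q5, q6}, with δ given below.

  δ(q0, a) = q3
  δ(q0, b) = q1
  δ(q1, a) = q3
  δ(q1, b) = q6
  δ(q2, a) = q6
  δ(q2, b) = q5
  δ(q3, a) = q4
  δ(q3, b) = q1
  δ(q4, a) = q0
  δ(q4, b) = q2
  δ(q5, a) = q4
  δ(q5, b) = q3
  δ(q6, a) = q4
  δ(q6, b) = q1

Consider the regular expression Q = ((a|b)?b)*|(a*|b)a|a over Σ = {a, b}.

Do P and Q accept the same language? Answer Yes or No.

No

The string aab is accepted by P but rejected by Q.
So L(P) ≠ L(Q).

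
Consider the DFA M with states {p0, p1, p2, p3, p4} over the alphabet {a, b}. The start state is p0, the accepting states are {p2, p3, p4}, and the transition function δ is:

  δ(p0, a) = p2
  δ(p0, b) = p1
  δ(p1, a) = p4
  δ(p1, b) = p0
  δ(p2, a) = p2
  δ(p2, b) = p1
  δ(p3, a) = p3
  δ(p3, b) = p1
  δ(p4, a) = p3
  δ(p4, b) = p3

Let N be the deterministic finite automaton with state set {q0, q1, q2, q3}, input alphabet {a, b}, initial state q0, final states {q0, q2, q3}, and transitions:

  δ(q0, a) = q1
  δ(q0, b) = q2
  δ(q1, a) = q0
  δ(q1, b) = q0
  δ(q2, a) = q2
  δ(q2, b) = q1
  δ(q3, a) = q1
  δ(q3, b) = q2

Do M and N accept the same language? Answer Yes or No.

No

The string a is accepted by M but rejected by N.
So L(M) ≠ L(N).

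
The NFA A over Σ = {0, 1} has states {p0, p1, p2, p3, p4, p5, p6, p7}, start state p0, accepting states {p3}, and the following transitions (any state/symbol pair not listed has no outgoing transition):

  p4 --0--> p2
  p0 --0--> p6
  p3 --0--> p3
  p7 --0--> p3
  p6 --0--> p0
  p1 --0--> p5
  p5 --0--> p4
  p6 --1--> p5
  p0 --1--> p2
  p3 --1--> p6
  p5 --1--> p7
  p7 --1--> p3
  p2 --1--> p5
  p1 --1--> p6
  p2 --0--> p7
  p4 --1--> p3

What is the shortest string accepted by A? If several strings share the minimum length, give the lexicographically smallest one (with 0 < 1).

100

A breadth-first search from p0 reaches an accepting state first via the path p0 → p2 → p7 → p3 on input 100.
No string of length < 3 is accepted (BFS exhausts all shorter strings without reaching an accepting state), and 100 is the lexicographically least accepting string of length 3.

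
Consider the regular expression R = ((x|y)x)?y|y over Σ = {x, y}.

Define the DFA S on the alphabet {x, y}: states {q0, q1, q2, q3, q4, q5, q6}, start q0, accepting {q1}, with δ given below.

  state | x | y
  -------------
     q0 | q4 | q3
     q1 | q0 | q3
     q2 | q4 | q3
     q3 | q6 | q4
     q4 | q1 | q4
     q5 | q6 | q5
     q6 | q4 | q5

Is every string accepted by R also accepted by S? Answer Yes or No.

No

The string y is in L(R) but not in L(S).
So L(R) ⊄ L(S).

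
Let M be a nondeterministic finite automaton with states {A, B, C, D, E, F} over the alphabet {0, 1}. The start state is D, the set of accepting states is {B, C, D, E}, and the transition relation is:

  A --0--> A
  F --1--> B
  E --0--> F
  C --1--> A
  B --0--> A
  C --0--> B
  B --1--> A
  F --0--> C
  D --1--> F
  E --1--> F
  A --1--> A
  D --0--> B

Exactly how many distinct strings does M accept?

The useful subgraph on states {B, C, D, F} is acyclic, so L(M) is finite; the longest accepting path visits 4 useful states, giving maximum string length 3.
Counting accepting paths from D by length: 1 of length 0, 1 of length 1, 2 of length 2, 1 of length 3. Total 5.

5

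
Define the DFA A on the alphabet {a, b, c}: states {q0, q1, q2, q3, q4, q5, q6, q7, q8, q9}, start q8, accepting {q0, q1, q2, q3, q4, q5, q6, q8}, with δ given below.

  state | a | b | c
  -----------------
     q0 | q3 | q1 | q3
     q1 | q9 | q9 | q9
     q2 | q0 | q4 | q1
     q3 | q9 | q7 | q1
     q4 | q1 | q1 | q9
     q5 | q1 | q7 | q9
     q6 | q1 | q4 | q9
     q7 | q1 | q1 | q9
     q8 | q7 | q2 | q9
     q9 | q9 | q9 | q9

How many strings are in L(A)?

The useful subgraph on states {q0, q1, q2, q3, q4, q7, q8} is acyclic, so L(A) is finite; the longest accepting path visits 6 useful states, giving maximum string length 5.
Counting accepting paths from q8 by length: 1 of length 0, 1 of length 1, 5 of length 2, 5 of length 3, 2 of length 4, 4 of length 5. Total 18.

18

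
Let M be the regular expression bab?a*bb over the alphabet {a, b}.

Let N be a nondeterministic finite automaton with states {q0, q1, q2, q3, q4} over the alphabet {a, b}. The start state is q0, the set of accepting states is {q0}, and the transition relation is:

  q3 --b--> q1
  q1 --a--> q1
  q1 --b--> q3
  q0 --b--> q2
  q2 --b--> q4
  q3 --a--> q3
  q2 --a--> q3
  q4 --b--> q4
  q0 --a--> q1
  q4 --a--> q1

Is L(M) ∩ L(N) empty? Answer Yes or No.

Yes

Converting the expression M to a DFA (subset construction, then merging equivalent states) gives the minimal DFA with states {m0, m1, m2, m3, m4, m5, m6, m7, m8}, start state m0, accepting states {m7, m8} and transitions m0: a→m1, b→m2; m1: a→m1, b→m1; m2: a→m3, b→m1; m3: a→m4, b→m5; m4: a→m4, b→m6; m5: a→m4, b→m7; m6: a→m1, b→m8; m7: a→m1, b→m8; m8: a→m1, b→m1.
Exploring the product automaton M × N from the start pair (m0, q0), following both machines on each input symbol, reaches 14 state pairs: (m0, q0), (m1, q1), (m2, q2), (m1, q3), (m3, q3), (m1, q4), (m4, q3), (m5, q1), (m6, q1), (m4, q1), (m7, q3), (m8, q3), (m6, q3), (m8, q1).
M accepts in {m7, m8} and N accepts in {q0}; no reachable pair has both components accepting, so no string drives both machines to acceptance simultaneously and L(M) ∩ L(N) = ∅.
So no string is accepted by both, and the intersection is empty.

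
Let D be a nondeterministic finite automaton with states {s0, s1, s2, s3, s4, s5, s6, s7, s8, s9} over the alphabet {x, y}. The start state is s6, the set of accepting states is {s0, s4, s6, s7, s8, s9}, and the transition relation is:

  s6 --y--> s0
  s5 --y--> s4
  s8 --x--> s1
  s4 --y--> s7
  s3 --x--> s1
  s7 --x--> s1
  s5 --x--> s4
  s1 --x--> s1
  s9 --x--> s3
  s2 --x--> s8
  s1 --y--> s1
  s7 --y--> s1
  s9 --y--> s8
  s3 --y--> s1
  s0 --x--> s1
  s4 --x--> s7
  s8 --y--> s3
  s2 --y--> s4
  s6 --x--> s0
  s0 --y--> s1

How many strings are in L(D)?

3

The useful subgraph on states {s0, s6} is acyclic, so L(D) is finite; the longest accepting path visits 2 useful states, giving maximum string length 1.
Counting accepting paths from s6 by length: 1 of length 0, 2 of length 1. Total 3.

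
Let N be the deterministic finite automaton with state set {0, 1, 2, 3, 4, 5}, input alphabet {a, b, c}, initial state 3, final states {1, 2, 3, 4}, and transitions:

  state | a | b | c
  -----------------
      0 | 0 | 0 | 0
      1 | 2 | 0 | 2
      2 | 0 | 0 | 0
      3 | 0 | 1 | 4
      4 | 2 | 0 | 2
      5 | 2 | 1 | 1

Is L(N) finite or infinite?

finite

The useful states (reachable from 3 and able to reach an accepting state) are {1, 2, 3, 4}.
Restricted to these states the transition graph has no cycle, so every accepting path has bounded length and L is finite.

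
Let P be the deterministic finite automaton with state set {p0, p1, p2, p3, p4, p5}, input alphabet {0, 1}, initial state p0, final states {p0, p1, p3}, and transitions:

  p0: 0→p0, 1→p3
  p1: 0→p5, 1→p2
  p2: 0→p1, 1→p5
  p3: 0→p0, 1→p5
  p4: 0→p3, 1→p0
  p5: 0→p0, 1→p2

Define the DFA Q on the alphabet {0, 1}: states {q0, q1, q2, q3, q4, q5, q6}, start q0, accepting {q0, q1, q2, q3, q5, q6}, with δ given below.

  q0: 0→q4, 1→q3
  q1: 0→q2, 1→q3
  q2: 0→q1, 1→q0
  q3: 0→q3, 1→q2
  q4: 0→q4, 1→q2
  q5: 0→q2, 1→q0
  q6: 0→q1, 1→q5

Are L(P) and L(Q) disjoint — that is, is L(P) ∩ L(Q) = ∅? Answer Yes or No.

No

The empty string ε is accepted by both P and Q.
Hence L(P) ∩ L(Q) ≠ ∅.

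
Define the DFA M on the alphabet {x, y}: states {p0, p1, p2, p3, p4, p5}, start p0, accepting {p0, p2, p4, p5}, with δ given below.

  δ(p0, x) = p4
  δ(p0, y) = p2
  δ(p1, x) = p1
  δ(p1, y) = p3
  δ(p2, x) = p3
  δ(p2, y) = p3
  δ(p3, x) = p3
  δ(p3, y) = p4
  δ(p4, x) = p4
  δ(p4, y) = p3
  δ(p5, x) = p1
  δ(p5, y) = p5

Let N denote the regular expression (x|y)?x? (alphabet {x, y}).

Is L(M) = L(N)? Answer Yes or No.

No

The string xxx is accepted by M but rejected by N.
So L(M) ≠ L(N).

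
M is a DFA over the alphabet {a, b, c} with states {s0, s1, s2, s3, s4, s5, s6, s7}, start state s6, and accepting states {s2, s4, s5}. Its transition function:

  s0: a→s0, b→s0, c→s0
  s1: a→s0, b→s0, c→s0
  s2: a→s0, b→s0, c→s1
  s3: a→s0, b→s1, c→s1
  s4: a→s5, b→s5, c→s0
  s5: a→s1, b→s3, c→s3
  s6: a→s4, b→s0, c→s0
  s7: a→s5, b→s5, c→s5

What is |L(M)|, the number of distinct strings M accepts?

The useful subgraph on states {s4, s5, s6} is acyclic, so L(M) is finite; the longest accepting path visits 3 useful states, giving maximum string length 2.
Counting accepting paths from s6 by length: 1 of length 1, 2 of length 2. Total 3.

3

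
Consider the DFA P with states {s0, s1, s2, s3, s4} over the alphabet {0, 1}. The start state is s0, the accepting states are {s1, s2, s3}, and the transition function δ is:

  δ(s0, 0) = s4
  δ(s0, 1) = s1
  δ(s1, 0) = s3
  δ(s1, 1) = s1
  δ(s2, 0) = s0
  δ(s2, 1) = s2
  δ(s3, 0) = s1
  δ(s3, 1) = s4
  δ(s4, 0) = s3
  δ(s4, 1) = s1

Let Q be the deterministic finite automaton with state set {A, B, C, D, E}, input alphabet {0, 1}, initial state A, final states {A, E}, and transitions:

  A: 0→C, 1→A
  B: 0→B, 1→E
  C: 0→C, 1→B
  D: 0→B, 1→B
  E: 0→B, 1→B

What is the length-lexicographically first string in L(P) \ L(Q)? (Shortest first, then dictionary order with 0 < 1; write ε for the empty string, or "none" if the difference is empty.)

00

The string 00 is accepted by P but not by Q.
No shorter string lies in the difference, and 00 is the lexicographically first length-2 string in L(P) \ L(Q).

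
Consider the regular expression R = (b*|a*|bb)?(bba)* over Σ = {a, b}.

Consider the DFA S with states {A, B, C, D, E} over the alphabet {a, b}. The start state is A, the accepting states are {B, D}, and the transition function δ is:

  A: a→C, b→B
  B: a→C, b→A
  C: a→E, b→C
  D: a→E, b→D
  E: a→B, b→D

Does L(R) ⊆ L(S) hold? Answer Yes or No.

The empty string ε is in L(R) but not in L(S).
So L(R) ⊄ L(S).

No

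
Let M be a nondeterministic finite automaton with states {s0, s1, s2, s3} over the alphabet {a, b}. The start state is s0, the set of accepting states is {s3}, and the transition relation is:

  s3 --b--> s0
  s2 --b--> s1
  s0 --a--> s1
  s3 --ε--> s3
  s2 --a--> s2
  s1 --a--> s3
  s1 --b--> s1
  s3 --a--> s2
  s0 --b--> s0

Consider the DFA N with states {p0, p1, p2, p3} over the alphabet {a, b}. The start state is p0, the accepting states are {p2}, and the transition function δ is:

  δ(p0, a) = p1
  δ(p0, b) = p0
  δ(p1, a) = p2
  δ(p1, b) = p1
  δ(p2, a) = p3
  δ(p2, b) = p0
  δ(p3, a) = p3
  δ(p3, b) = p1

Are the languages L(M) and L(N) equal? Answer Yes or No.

Exploring the product automaton M × N from the start pair (s0, p0), following both machines on each input symbol, reaches 4 state pairs: (s0, p0), (s1, p1), (s3, p2), (s2, p3).
M accepts in {s3} and N accepts in {p2}. In every reachable pair the two components are either both accepting — (s3, p2) — or both non-accepting, so no string is accepted by exactly one of the machines: L(M) \ L(N) and L(N) \ L(M) are both empty.
Hence every string is accepted by M iff it is accepted by N, and the two languages coincide.

Yes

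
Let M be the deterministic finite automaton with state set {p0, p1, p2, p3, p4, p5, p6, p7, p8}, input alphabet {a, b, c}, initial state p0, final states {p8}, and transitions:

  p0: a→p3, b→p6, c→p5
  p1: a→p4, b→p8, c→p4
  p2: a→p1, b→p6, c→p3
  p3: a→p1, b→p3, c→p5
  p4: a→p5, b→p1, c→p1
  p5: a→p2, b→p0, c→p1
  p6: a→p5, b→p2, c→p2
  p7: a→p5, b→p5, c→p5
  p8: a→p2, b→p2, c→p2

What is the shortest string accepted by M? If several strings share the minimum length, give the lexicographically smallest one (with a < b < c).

aab

A breadth-first search from p0 reaches an accepting state first via the path p0 → p3 → p1 → p8 on input aab.
No string of length < 3 is accepted (BFS exhausts all shorter strings without reaching an accepting state), and aab is the lexicographically least accepting string of length 3.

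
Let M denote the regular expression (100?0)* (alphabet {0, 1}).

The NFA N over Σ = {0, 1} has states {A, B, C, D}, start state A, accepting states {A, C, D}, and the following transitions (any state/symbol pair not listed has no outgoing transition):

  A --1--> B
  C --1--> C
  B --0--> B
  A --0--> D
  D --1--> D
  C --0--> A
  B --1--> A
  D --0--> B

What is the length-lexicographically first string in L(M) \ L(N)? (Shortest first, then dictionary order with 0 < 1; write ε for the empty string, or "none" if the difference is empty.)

The string 100 is accepted by M but not by N.
No shorter string lies in the difference, and 100 is the lexicographically first length-3 string in L(M) \ L(N).

100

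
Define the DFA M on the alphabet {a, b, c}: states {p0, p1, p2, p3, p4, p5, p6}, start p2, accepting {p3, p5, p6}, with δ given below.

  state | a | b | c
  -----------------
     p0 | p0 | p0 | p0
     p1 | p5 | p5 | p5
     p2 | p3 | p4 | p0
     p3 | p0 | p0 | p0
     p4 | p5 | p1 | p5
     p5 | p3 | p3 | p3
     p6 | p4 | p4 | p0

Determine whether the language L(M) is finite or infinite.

The useful states (reachable from p2 and able to reach an accepting state) are {p1, p2, p3, p4, p5}.
Restricted to these states the transition graph has no cycle, so every accepting path has bounded length and L is finite.

finite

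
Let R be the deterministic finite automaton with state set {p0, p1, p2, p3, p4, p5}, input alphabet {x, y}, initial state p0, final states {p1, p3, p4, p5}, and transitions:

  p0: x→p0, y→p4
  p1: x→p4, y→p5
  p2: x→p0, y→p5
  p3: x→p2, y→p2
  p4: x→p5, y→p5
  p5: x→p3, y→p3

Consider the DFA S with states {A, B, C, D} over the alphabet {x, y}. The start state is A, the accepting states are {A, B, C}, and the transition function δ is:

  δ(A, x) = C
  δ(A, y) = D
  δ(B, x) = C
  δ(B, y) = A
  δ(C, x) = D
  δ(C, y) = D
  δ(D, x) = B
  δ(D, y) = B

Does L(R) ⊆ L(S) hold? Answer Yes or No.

The string y is in L(R) but not in L(S).
So L(R) ⊄ L(S).

No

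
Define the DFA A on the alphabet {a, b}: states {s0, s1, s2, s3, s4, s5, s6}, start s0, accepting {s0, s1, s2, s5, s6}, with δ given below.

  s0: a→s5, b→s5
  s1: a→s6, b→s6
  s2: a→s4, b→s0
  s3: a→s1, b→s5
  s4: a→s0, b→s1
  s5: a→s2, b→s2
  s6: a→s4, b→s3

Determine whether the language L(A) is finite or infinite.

infinite

State s0 is reachable from the start and can reach an accepting state, and it lies on the cycle s0 → s5 → s2 → s0.
Traversing that cycle any number of times yields accepted strings of unbounded length, so the language is infinite.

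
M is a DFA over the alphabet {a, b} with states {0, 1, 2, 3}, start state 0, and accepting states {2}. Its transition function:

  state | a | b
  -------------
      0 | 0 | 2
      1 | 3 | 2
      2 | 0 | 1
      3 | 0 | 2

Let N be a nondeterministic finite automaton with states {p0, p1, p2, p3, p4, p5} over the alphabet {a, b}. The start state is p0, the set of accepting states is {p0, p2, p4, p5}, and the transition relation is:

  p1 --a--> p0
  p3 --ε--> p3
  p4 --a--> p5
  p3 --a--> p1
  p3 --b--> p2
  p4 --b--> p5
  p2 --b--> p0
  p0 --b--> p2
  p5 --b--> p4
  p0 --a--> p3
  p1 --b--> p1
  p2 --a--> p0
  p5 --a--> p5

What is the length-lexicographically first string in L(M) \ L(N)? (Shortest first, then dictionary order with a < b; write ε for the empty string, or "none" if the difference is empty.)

The string aab is accepted by M but not by N.
No shorter string lies in the difference, and aab is the lexicographically first length-3 string in L(M) \ L(N).

aab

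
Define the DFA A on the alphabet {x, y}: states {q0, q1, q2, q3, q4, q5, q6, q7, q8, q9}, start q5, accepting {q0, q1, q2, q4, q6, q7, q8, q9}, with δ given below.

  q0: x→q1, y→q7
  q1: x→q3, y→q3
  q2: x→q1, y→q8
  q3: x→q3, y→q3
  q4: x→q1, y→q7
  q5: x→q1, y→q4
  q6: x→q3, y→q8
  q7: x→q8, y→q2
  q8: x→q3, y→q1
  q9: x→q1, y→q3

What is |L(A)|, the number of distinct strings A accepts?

The useful subgraph on states {q1, q2, q4, q5, q7, q8} is acyclic, so L(A) is finite; the longest accepting path visits 6 useful states, giving maximum string length 5.
Counting accepting paths from q5 by length: 2 of length 1, 2 of length 2, 2 of length 3, 3 of length 4, 1 of length 5. Total 10.

10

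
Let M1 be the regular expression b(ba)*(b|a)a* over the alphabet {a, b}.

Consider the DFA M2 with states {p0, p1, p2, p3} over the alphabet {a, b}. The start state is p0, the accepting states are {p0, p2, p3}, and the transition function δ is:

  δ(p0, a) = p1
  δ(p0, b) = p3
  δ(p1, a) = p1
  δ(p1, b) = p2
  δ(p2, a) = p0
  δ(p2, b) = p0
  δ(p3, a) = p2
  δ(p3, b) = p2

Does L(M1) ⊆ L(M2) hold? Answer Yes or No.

The string baaa is in L(M1) but not in L(M2).
So L(M1) ⊄ L(M2).

No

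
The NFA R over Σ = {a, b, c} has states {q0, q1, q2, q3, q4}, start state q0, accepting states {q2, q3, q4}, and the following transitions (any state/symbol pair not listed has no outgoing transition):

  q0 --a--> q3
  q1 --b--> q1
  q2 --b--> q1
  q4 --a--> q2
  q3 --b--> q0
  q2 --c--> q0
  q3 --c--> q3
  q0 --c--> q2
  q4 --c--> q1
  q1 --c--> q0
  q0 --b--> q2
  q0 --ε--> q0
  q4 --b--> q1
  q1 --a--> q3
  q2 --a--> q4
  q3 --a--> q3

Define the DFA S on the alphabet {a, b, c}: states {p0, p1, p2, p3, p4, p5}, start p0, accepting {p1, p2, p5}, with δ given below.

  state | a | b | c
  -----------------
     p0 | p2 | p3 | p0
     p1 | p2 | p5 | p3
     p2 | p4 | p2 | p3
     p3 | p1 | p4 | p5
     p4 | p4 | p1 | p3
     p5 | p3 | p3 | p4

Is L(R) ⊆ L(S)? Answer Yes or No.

No

The string b is in L(R) but not in L(S).
So L(R) ⊄ L(S).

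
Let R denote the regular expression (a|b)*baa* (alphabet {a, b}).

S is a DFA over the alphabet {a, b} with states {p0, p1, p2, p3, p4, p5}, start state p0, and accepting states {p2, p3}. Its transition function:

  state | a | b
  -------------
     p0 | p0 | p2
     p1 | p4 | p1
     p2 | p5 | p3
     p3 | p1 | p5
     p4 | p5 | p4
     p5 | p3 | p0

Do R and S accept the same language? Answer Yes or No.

No

The string ba is accepted by R but rejected by S.
So L(R) ≠ L(S).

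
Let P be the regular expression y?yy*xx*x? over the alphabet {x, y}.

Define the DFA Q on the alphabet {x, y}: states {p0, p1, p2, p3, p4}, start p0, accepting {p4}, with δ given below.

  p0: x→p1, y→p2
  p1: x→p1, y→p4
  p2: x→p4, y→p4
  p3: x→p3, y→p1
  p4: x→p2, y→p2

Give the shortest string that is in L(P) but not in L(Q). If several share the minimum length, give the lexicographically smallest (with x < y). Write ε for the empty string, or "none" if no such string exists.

The string yxx is accepted by P but not by Q.
No shorter string lies in the difference, and yxx is the lexicographically first length-3 string in L(P) \ L(Q).

yxx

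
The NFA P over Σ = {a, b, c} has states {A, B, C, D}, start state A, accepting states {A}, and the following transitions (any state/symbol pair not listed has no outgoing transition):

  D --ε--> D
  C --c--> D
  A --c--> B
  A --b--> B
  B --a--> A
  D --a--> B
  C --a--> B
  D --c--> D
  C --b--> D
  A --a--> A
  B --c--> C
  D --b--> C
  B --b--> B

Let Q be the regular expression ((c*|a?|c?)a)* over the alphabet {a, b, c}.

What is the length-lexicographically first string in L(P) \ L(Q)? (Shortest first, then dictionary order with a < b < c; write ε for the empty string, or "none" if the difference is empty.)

ba

The string ba is accepted by P but not by Q.
No shorter string lies in the difference, and ba is the lexicographically first length-2 string in L(P) \ L(Q).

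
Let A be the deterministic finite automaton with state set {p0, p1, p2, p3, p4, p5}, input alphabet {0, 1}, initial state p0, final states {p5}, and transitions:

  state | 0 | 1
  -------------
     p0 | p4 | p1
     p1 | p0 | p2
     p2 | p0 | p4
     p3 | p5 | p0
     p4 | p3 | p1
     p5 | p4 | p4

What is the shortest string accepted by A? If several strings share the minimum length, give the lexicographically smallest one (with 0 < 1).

A breadth-first search from p0 reaches an accepting state first via the path p0 → p4 → p3 → p5 on input 000.
No string of length < 3 is accepted (BFS exhausts all shorter strings without reaching an accepting state), and 000 is the lexicographically least accepting string of length 3.

000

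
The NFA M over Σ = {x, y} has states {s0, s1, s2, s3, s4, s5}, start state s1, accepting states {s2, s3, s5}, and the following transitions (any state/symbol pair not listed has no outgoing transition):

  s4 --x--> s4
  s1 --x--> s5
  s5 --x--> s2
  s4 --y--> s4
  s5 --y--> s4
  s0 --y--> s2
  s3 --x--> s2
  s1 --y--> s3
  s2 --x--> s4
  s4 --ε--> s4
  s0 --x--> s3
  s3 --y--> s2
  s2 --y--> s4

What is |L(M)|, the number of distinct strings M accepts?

The useful subgraph on states {s1, s2, s3, s5} is acyclic, so L(M) is finite; the longest accepting path visits 3 useful states, giving maximum string length 2.
Counting accepting paths from s1 by length: 2 of length 1, 3 of length 2. Total 5.

5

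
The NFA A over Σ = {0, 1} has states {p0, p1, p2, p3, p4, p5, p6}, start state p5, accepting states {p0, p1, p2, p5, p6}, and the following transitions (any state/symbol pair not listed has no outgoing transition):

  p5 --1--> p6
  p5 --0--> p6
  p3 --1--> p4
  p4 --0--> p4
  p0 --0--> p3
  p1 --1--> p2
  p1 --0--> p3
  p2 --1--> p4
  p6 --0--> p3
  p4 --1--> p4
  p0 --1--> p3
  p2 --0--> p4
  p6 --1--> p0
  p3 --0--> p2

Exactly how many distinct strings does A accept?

11

The useful subgraph on states {p0, p2, p3, p5, p6} is acyclic, so L(A) is finite; the longest accepting path visits 5 useful states, giving maximum string length 4.
Counting accepting paths from p5 by length: 1 of length 0, 2 of length 1, 2 of length 2, 2 of length 3, 4 of length 4. Total 11.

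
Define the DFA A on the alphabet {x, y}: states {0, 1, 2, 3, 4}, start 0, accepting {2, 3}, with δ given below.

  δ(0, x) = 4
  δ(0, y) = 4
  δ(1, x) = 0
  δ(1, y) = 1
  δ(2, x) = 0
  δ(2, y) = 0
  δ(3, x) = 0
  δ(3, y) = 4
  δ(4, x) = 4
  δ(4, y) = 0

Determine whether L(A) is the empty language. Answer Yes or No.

The states reachable from the start state are {0, 4}.
None of the accepting states {2, 3} is reachable, so no string is accepted and L(A) = ∅.

Yes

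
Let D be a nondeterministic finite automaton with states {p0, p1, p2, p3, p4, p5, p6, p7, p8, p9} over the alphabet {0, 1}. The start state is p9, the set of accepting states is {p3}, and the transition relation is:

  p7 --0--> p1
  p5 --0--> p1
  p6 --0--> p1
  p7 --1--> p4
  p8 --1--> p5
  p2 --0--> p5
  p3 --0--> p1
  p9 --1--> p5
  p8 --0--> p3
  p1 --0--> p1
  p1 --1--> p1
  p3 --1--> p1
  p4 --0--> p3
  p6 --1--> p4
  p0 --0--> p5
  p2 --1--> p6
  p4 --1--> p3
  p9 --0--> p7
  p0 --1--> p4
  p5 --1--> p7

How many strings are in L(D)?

4

The useful subgraph on states {p3, p4, p5, p7, p9} is acyclic, so L(D) is finite; the longest accepting path visits 5 useful states, giving maximum string length 4.
Counting accepting paths from p9 by length: 2 of length 3, 2 of length 4. Total 4.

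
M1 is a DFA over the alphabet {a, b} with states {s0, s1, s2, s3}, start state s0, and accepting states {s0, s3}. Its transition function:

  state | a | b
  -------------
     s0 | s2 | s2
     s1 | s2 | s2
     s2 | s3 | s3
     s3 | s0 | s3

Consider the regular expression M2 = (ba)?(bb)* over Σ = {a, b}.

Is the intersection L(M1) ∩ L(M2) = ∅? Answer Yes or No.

The empty string ε is accepted by both M1 and M2.
Hence L(M1) ∩ L(M2) ≠ ∅.

No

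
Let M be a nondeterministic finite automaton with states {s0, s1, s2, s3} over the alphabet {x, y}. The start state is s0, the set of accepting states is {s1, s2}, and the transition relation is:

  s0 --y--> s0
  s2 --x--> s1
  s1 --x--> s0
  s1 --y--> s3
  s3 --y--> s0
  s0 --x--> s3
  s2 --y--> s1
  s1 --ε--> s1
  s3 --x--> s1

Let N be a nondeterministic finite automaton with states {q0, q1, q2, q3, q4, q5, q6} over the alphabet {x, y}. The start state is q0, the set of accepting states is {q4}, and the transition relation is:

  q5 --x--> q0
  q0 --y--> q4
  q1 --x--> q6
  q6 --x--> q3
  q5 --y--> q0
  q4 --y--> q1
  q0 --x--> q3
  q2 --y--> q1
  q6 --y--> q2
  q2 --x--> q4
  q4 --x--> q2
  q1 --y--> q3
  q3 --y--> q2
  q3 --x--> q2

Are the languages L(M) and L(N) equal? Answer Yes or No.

No

The string xx is accepted by M but rejected by N.
So L(M) ≠ L(N).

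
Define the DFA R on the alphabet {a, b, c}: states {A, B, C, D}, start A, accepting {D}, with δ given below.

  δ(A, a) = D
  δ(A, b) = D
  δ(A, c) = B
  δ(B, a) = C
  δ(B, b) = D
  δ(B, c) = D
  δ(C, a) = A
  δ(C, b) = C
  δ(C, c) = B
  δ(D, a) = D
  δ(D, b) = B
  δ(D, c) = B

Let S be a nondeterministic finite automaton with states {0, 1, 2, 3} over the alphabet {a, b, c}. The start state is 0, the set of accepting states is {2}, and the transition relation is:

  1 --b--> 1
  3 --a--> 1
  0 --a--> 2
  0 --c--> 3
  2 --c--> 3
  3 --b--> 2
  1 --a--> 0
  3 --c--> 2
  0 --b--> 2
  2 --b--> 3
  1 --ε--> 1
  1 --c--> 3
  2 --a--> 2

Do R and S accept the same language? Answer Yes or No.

Yes

Exploring the product automaton R × S from the start pair (A, 0), following both machines on each input symbol, reaches 4 state pairs: (A, 0), (D, 2), (B, 3), (C, 1).
R accepts in {D} and S accepts in {2}. In every reachable pair the two components are either both accepting — (D, 2) — or both non-accepting, so no string is accepted by exactly one of the machines: L(R) \ L(S) and L(S) \ L(R) are both empty.
Hence every string is accepted by R iff it is accepted by S, and the two languages coincide.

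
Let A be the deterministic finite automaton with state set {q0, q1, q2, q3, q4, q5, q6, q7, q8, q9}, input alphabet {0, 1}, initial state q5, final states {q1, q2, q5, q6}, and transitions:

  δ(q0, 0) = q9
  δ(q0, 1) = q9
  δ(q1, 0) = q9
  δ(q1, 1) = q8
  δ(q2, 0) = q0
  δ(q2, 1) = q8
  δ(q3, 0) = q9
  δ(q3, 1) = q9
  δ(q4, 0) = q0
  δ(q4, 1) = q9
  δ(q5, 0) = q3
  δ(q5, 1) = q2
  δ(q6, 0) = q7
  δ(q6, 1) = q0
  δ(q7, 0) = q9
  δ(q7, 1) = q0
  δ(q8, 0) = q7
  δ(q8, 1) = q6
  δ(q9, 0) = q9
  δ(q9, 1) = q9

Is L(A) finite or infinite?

The useful states (reachable from q5 and able to reach an accepting state) are {q2, q5, q6, q8}.
Restricted to these states the transition graph has no cycle, so every accepting path has bounded length and L is finite.

finite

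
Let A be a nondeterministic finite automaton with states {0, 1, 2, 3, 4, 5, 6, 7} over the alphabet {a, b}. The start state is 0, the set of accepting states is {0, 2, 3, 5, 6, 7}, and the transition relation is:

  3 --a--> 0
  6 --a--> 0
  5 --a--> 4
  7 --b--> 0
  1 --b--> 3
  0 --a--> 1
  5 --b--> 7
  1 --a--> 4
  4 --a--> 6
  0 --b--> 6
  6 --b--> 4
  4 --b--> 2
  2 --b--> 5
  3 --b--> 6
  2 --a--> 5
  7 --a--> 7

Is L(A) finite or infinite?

infinite

State 0 is reachable from the start and can reach an accepting state, and it lies on the cycle 0 → 1 → 3 → 0.
Traversing that cycle any number of times yields accepted strings of unbounded length, so the language is infinite.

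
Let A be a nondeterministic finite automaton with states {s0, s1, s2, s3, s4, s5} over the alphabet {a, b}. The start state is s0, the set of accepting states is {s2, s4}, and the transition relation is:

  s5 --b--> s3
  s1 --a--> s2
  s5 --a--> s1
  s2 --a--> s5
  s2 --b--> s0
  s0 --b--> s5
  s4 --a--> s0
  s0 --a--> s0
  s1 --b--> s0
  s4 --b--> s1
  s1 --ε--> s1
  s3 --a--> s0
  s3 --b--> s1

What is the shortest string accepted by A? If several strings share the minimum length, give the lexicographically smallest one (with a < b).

A breadth-first search from s0 reaches an accepting state first via the path s0 → s5 → s1 → s2 on input baa.
No string of length < 3 is accepted (BFS exhausts all shorter strings without reaching an accepting state), and baa is the lexicographically least accepting string of length 3.

baa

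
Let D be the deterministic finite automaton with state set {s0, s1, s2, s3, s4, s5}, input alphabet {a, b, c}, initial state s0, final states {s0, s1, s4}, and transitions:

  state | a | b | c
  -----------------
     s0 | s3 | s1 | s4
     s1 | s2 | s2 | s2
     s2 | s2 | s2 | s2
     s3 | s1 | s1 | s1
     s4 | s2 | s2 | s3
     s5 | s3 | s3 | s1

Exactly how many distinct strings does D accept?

9

The useful subgraph on states {s0, s1, s3, s4} is acyclic, so L(D) is finite; the longest accepting path visits 4 useful states, giving maximum string length 3.
Counting accepting paths from s0 by length: 1 of length 0, 2 of length 1, 3 of length 2, 3 of length 3. Total 9.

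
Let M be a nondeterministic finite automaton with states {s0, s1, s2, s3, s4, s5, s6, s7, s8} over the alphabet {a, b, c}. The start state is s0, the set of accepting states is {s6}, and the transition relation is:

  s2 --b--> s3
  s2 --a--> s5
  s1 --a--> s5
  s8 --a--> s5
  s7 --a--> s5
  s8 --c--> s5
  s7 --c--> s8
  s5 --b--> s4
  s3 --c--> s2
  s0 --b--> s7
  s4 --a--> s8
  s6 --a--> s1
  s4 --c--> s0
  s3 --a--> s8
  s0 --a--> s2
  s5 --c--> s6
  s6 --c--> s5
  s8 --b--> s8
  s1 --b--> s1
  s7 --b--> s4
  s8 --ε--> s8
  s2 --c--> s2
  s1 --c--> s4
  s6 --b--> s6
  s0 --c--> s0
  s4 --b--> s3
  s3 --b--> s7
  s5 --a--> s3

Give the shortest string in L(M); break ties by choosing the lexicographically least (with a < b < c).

A breadth-first search from s0 reaches an accepting state first via the path s0 → s2 → s5 → s6 on input aac.
No string of length < 3 is accepted (BFS exhausts all shorter strings without reaching an accepting state), and aac is the lexicographically least accepting string of length 3.

aac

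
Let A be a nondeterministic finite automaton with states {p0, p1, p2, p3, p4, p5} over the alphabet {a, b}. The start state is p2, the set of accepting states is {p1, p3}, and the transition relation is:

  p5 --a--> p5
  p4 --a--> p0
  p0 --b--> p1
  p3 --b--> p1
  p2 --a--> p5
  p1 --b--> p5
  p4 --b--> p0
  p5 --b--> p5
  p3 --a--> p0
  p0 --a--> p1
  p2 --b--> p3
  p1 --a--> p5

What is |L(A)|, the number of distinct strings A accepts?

The useful subgraph on states {p0, p1, p2, p3} is acyclic, so L(A) is finite; the longest accepting path visits 4 useful states, giving maximum string length 3.
Counting accepting paths from p2 by length: 1 of length 1, 1 of length 2, 2 of length 3. Total 4.

4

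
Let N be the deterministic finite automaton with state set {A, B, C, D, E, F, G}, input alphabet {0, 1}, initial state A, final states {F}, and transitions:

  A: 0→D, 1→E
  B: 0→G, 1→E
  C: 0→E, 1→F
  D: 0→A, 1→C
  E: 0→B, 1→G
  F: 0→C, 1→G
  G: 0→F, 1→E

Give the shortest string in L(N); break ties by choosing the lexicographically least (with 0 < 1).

A breadth-first search from A reaches an accepting state first via the path A → D → C → F on input 011.
No string of length < 3 is accepted (BFS exhausts all shorter strings without reaching an accepting state), and 011 is the lexicographically least accepting string of length 3.

011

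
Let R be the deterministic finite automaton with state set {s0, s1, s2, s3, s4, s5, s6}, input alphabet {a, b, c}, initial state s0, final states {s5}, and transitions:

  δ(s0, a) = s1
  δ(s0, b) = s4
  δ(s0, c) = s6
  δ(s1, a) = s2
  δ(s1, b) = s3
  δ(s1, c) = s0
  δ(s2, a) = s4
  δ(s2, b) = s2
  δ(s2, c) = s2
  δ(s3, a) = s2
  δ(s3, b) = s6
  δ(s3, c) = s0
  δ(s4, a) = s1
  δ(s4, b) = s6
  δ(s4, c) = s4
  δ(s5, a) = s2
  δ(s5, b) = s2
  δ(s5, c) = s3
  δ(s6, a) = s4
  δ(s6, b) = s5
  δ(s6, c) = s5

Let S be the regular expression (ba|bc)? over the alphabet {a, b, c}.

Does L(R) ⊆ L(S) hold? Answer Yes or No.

No

The string cb is in L(R) but not in L(S).
So L(R) ⊄ L(S).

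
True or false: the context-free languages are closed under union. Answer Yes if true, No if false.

Take grammars for L₁ and L₂ with disjoint nonterminals and start symbols S₁, S₂; the grammar with a new start symbol and productions S → S₁ | S₂ generates L₁ ∪ L₂.
So the context-free languages are closed under union.

Yes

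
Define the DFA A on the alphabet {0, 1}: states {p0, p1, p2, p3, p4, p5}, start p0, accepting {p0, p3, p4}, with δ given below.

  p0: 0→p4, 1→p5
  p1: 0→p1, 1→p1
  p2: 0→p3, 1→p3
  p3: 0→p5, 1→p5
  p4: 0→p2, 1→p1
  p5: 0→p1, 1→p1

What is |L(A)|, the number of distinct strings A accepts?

4

The useful subgraph on states {p0, p2, p3, p4} is acyclic, so L(A) is finite; the longest accepting path visits 4 useful states, giving maximum string length 3.
Counting accepting paths from p0 by length: 1 of length 0, 1 of length 1, 2 of length 3. Total 4.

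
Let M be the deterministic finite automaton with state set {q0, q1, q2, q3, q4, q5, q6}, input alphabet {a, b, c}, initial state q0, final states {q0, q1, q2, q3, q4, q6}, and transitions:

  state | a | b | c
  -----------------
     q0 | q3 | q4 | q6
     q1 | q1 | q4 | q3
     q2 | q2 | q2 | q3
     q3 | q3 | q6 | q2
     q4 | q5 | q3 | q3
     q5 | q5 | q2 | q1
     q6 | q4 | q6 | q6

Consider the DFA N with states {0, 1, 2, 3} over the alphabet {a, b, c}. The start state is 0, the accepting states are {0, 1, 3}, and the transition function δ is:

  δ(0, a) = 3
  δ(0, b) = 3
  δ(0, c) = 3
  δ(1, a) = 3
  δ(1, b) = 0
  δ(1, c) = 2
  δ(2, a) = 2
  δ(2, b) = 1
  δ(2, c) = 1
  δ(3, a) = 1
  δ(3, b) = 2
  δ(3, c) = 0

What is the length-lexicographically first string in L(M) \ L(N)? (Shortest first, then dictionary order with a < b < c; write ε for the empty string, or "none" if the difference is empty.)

ab

The string ab is accepted by M but not by N.
No shorter string lies in the difference, and ab is the lexicographically first length-2 string in L(M) \ L(N).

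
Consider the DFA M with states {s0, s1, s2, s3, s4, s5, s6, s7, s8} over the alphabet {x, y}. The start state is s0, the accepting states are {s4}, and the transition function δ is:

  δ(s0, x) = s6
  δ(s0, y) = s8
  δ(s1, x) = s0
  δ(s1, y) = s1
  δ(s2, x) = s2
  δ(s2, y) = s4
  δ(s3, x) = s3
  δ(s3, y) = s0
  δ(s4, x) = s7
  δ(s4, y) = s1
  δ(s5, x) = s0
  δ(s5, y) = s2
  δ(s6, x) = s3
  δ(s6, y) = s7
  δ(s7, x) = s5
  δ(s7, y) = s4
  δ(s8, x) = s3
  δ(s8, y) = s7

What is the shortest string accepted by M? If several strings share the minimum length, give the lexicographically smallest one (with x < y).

A breadth-first search from s0 reaches an accepting state first via the path s0 → s6 → s7 → s4 on input xyy.
No string of length < 3 is accepted (BFS exhausts all shorter strings without reaching an accepting state), and xyy is the lexicographically least accepting string of length 3.

xyy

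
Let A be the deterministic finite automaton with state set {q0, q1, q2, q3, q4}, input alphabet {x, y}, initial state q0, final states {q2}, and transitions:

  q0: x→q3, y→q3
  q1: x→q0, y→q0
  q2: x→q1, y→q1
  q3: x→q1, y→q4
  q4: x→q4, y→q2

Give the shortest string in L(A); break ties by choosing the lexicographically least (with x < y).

xyy

A breadth-first search from q0 reaches an accepting state first via the path q0 → q3 → q4 → q2 on input xyy.
No string of length < 3 is accepted (BFS exhausts all shorter strings without reaching an accepting state), and xyy is the lexicographically least accepting string of length 3.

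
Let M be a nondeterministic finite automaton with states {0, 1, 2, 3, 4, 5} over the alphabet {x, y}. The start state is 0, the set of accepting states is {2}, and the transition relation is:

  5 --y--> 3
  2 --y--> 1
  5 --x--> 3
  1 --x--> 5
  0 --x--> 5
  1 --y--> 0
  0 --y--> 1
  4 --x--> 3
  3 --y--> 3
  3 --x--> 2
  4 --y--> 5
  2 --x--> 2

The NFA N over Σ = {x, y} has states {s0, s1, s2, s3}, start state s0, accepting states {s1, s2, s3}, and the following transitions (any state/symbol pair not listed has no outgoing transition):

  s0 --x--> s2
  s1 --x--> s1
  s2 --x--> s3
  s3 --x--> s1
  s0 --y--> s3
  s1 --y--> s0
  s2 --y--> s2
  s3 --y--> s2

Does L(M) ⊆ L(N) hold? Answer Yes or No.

Exploring the product automaton M × N from the start pair (0, s0), following both machines on each input symbol, reaches 16 state pairs: (0, s0), (5, s2), (1, s3), (3, s3), (3, s2), (5, s1), (0, s2), (2, s1), (2, s3), (3, s1), (3, s0), (5, s3), (1, s2), (1, s0), (2, s2), (0, s3).
M accepts in {2} and N accepts in {s1, s2, s3}. The reachable pairs whose M-component is accepting are (2, s1), (2, s3), (2, s2); in each of them the N-component is accepting too, so the product for L(M) \ L(N) (M-component accepting, N-component rejecting) has no reachable accepting pair and the difference is empty.
Hence every string in L(M) is also in L(N).

Yes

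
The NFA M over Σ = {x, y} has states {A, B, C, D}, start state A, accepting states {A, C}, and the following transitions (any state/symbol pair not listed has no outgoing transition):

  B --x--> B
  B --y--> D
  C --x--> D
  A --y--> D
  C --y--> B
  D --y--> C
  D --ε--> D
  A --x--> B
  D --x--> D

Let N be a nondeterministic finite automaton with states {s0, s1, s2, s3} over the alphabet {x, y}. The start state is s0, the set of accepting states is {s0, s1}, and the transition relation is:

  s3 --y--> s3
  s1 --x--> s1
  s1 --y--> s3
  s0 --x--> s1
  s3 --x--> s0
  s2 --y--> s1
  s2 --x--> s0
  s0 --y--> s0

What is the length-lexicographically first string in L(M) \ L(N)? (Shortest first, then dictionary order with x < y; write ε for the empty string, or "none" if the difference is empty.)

xyy

The string xyy is accepted by M but not by N.
No shorter string lies in the difference, and xyy is the lexicographically first length-3 string in L(M) \ L(N).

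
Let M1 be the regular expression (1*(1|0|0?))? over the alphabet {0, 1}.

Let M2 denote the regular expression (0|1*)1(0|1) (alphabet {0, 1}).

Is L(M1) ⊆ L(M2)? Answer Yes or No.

No

The empty string ε is in L(M1) but not in L(M2).
So L(M1) ⊄ L(M2).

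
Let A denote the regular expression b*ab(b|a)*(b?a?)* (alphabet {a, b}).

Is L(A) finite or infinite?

infinite

The expression contains a Kleene star applied to a subexpression that matches at least one nonempty string, so it matches strings of unbounded length.
Hence L(A) is infinite.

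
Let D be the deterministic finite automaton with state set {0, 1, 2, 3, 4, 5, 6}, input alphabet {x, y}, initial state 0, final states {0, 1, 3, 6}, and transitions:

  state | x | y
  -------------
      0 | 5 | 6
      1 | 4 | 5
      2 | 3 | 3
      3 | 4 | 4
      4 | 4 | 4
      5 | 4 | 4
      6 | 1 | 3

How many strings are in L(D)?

The useful subgraph on states {0, 1, 3, 6} is acyclic, so L(D) is finite; the longest accepting path visits 3 useful states, giving maximum string length 2.
Counting accepting paths from 0 by length: 1 of length 0, 1 of length 1, 2 of length 2. Total 4.

4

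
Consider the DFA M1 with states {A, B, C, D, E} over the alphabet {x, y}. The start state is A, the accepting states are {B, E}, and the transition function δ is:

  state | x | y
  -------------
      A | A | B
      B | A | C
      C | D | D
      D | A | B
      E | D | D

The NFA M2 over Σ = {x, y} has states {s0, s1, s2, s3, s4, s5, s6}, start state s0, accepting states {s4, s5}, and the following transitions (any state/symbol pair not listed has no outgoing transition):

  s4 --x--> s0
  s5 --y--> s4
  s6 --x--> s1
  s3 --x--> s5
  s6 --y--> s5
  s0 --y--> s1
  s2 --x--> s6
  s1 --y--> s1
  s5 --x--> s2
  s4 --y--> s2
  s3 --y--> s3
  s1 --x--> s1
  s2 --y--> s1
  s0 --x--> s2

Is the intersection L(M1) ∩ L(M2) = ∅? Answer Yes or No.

No

The string xxy is accepted by both M1 and M2.
Hence L(M1) ∩ L(M2) ≠ ∅.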